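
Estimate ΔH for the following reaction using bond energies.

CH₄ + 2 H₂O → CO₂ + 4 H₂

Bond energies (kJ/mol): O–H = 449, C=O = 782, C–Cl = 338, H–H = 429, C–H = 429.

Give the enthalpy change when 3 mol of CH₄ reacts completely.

ΔH = +696 kJ

Bonds broken (reactants):
  C–H: 4 × 429 = 1716
  O–H: 4 × 449 = 1796
  Σ(broken) = 3512 kJ
Bonds formed (products):
  C=O: 2 × 782 = 1564
  H–H: 4 × 429 = 1716
  Σ(formed) = 3280 kJ
ΔH = Σ(broken) − Σ(formed) = 3512 − 3280 = +232 kJ
For 3× the reaction as written: 3 × (+232) = +696 kJ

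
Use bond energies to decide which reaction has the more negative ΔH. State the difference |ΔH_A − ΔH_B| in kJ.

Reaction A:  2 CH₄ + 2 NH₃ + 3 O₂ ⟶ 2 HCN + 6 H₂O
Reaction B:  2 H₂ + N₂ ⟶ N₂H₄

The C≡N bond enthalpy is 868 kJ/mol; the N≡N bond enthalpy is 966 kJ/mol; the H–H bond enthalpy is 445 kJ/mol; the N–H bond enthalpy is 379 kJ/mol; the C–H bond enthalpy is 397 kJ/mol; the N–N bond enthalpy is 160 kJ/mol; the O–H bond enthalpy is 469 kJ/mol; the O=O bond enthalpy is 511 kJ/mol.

Reaction A:
  Bonds broken (reactants):
    C–H: 8 × 397 = 3176
    N–H: 6 × 379 = 2274
    O=O: 3 × 511 = 1533
    Σ(broken) = 6983 kJ
  Bonds formed (products):
    C≡N: 2 × 868 = 1736
    C–H: 2 × 397 = 794
    O–H: 12 × 469 = 5628
    Σ(formed) = 8158 kJ
  ΔH_A = 6983 − 8158 = −1175 kJ
Reaction B:
  Bonds broken (reactants):
    H–H: 2 × 445 = 890
    N≡N: 1 × 966 = 966
    Σ(broken) = 1856 kJ
  Bonds formed (products):
    N–H: 4 × 379 = 1516
    N–N: 1 × 160 = 160
    Σ(formed) = 1676 kJ
  ΔH_B = 1856 − 1676 = +180 kJ
ΔH_A − ΔH_B = −1355 kJ, so reaction A has the more negative ΔH; |ΔH_A − ΔH_B| = 1355 kJ.

Reaction A, by 1355 kJ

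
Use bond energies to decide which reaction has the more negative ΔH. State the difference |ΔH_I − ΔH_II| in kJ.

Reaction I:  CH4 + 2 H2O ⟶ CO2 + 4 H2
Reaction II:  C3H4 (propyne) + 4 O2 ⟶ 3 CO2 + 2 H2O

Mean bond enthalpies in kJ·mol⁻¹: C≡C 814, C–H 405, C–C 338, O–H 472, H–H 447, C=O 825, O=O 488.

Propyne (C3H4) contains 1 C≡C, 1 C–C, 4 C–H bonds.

Reaction II, by 2184 kJ

Reaction I:
  Bonds broken (reactants):
    C–H: 4 × 405 = 1620
    O–H: 4 × 472 = 1888
    Σ(broken) = 3508 kJ
  Bonds formed (products):
    C=O: 2 × 825 = 1650
    H–H: 4 × 447 = 1788
    Σ(formed) = 3438 kJ
  ΔH_I = 3508 − 3438 = +70 kJ
Reaction II:
  Bonds broken (reactants):
    C≡C: 1 × 814 = 814
    C–C: 1 × 338 = 338
    C–H: 4 × 405 = 1620
    O=O: 4 × 488 = 1952
    Σ(broken) = 4724 kJ
  Bonds formed (products):
    C=O: 6 × 825 = 4950
    O–H: 4 × 472 = 1888
    Σ(formed) = 6838 kJ
  ΔH_II = 4724 − 6838 = −2114 kJ
ΔH_I − ΔH_II = +2184 kJ, so reaction II has the more negative ΔH; |ΔH_I − ΔH_II| = 2184 kJ.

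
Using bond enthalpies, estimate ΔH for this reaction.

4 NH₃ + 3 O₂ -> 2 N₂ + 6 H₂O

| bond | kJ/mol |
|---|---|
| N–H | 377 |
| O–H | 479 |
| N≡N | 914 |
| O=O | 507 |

Bonds broken (reactants):
  N–H: 12 × 377 = 4524
  O=O: 3 × 507 = 1521
  Σ(broken) = 6045 kJ
Bonds formed (products):
  N≡N: 2 × 914 = 1828
  O–H: 12 × 479 = 5748
  Σ(formed) = 7576 kJ
ΔH = Σ(broken) − Σ(formed) = 6045 − 7576 = −1531 kJ

ΔH ≈ −1531 kJ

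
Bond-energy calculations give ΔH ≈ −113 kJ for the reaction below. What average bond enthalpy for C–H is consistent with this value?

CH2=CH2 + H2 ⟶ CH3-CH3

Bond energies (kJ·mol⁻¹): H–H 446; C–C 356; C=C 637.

Let D be the C–H bond energy.
Σ(broken) = 4×D + 1×637 + 1×446 = 1083 + 4D
Σ(formed) = 1×356 + 6×D = 356 + 6D
ΔH = Σ(broken) − Σ(formed) = (1083 + 4D) − (356 + 6D) = +727 − 2D
Setting this equal to −113 kJ gives 2D = 840, so D = 420 kJ/mol.

D(C–H) ≈ 420 kJ/mol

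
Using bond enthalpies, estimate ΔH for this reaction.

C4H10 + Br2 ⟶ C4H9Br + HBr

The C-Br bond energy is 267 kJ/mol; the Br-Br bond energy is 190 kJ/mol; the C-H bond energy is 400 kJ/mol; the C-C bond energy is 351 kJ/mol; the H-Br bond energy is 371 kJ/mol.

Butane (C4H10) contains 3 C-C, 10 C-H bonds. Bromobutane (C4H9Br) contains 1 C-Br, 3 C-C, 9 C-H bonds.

ΔH ≈ −48 kJ

Bonds broken (reactants):
  Br-Br: 1 × 190 = 190
  C-C: 3 × 351 = 1053
  C-H: 10 × 400 = 4000
  Σ(broken) = 5243 kJ
Bonds formed (products):
  C-Br: 1 × 267 = 267
  C-C: 3 × 351 = 1053
  C-H: 9 × 400 = 3600
  H-Br: 1 × 371 = 371
  Σ(formed) = 5291 kJ
ΔH = Σ(broken) − Σ(formed) = 5243 − 5291 = −48 kJ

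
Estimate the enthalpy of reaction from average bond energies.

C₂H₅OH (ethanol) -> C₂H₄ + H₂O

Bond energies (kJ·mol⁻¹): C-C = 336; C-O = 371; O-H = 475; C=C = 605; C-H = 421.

ΔH ≈ +48 kJ

Bonds broken (reactants):
  C-C: 1 × 336 = 336
  C-H: 5 × 421 = 2105
  C-O: 1 × 371 = 371
  O-H: 1 × 475 = 475
  Σ(broken) = 3287 kJ
Bonds formed (products):
  C-H: 4 × 421 = 1684
  C=C: 1 × 605 = 605
  O-H: 2 × 475 = 950
  Σ(formed) = 3239 kJ
ΔH = Σ(broken) − Σ(formed) = 3287 − 3239 = +48 kJ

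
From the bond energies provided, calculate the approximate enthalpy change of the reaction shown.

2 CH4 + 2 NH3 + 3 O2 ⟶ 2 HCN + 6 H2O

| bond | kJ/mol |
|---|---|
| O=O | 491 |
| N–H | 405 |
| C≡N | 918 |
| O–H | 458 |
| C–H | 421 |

Bonds broken (reactants):
  C–H: 8 × 421 = 3368
  N–H: 6 × 405 = 2430
  O=O: 3 × 491 = 1473
  Σ(broken) = 7271 kJ
Bonds formed (products):
  C≡N: 2 × 918 = 1836
  C–H: 2 × 421 = 842
  O–H: 12 × 458 = 5496
  Σ(formed) = 8174 kJ
ΔH = Σ(broken) − Σ(formed) = 7271 − 8174 = −903 kJ

ΔH ≈ −903 kJ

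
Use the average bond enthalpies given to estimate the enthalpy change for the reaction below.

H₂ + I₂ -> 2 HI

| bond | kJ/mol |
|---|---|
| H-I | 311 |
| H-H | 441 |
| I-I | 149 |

ΔH ≈ −32 kJ

Bonds broken (reactants):
  H-H: 1 × 441 = 441
  I-I: 1 × 149 = 149
  Σ(broken) = 590 kJ
Bonds formed (products):
  H-I: 2 × 311 = 622
  Σ(formed) = 622 kJ
ΔH = Σ(broken) − Σ(formed) = 590 − 622 = −32 kJ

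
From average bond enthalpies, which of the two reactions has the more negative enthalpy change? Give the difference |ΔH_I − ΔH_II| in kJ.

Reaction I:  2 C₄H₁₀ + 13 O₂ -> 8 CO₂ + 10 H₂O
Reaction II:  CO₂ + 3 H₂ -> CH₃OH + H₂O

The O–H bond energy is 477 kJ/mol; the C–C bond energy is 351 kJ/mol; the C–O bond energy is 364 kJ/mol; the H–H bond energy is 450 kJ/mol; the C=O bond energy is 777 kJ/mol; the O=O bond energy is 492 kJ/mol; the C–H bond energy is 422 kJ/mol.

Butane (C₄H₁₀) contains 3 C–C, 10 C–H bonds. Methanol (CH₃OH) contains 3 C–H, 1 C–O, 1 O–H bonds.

Reaction I, by 4873 kJ

Reaction I:
  Bonds broken (reactants):
    C–C: 6 × 351 = 2106
    C–H: 20 × 422 = 8440
    O=O: 13 × 492 = 6396
    Σ(broken) = 16942 kJ
  Bonds formed (products):
    C=O: 16 × 777 = 12432
    O–H: 20 × 477 = 9540
    Σ(formed) = 21972 kJ
  ΔH_I = 16942 − 21972 = −5030 kJ
Reaction II:
  Bonds broken (reactants):
    C=O: 2 × 777 = 1554
    H–H: 3 × 450 = 1350
    Σ(broken) = 2904 kJ
  Bonds formed (products):
    C–H: 3 × 422 = 1266
    C–O: 1 × 364 = 364
    O–H: 3 × 477 = 1431
    Σ(formed) = 3061 kJ
  ΔH_II = 2904 − 3061 = −157 kJ
ΔH_I − ΔH_II = −4873 kJ, so reaction I has the more negative ΔH; |ΔH_I − ΔH_II| = 4873 kJ.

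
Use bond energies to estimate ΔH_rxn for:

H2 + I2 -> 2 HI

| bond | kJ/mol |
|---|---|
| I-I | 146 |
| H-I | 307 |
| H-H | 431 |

ΔH ≈ −37 kJ

Bonds broken (reactants):
  H-H: 1 × 431 = 431
  I-I: 1 × 146 = 146
  Σ(broken) = 577 kJ
Bonds formed (products):
  H-I: 2 × 307 = 614
  Σ(formed) = 614 kJ
ΔH = Σ(broken) − Σ(formed) = 577 − 614 = −37 kJ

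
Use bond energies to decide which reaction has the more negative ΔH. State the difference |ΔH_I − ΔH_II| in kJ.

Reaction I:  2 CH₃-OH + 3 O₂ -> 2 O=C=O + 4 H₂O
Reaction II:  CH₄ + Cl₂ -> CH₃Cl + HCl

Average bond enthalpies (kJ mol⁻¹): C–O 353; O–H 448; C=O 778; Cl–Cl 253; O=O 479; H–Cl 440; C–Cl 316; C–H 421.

Reaction I, by 1049 kJ

Reaction I:
  Bonds broken (reactants):
    C–H: 6 × 421 = 2526
    C–O: 2 × 353 = 706
    O–H: 2 × 448 = 896
    O=O: 3 × 479 = 1437
    Σ(broken) = 5565 kJ
  Bonds formed (products):
    C=O: 4 × 778 = 3112
    O–H: 8 × 448 = 3584
    Σ(formed) = 6696 kJ
  ΔH_I = 5565 − 6696 = −1131 kJ
Reaction II:
  Bonds broken (reactants):
    C–H: 4 × 421 = 1684
    Cl–Cl: 1 × 253 = 253
    Σ(broken) = 1937 kJ
  Bonds formed (products):
    C–Cl: 1 × 316 = 316
    C–H: 3 × 421 = 1263
    H–Cl: 1 × 440 = 440
    Σ(formed) = 2019 kJ
  ΔH_II = 1937 − 2019 = −82 kJ
ΔH_I − ΔH_II = −1049 kJ, so reaction I has the more negative ΔH; |ΔH_I − ΔH_II| = 1049 kJ.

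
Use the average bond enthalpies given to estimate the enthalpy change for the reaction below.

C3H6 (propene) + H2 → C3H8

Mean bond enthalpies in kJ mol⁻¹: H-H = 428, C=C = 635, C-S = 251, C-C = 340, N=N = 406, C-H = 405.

Bonds broken (reactants):
  C-C: 1 × 340 = 340
  C-H: 6 × 405 = 2430
  C=C: 1 × 635 = 635
  H-H: 1 × 428 = 428
  Σ(broken) = 3833 kJ
Bonds formed (products):
  C-C: 2 × 340 = 680
  C-H: 8 × 405 = 3240
  Σ(formed) = 3920 kJ
ΔH = Σ(broken) − Σ(formed) = 3833 − 3920 = −87 kJ

ΔH ≈ −87 kJ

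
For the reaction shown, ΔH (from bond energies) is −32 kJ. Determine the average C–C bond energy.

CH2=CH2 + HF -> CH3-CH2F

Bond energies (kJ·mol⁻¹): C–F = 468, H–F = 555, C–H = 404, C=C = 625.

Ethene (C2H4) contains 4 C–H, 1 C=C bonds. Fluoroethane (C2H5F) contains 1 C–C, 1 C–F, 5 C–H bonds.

D(C–C) ≈ 340 kJ/mol

Let D be the C–C bond energy.
Σ(broken) = 4×404 + 1×625 + 1×555 = 2796
Σ(formed) = 1×D + 1×468 + 5×404 = 2488 + D
ΔH = Σ(broken) − Σ(formed) = (2796) − (2488 + D) = +308 − D
Setting this equal to −32 kJ gives D = 340 kJ/mol.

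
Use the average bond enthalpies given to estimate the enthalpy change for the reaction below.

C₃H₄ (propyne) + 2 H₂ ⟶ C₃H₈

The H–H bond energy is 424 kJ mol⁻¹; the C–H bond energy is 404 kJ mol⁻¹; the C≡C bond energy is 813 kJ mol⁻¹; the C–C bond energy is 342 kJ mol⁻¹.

Bonds broken (reactants):
  C≡C: 1 × 813 = 813
  C–C: 1 × 342 = 342
  C–H: 4 × 404 = 1616
  H–H: 2 × 424 = 848
  Σ(broken) = 3619 kJ
Bonds formed (products):
  C–C: 2 × 342 = 684
  C–H: 8 × 404 = 3232
  Σ(formed) = 3916 kJ
ΔH = Σ(broken) − Σ(formed) = 3619 − 3916 = −297 kJ

ΔH ≈ −297 kJ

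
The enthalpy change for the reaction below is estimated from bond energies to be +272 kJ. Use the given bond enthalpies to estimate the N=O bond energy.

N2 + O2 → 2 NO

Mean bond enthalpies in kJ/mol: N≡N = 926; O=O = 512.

Let D be the N=O bond energy.
Σ(broken) = 1×926 + 1×512 = 1438
Σ(formed) = 2×D = 2D
ΔH = Σ(broken) − Σ(formed) = (1438) − (2D) = +1438 − 2D
Setting this equal to +272 kJ gives 2D = 1166, so D = 583 kJ/mol.

D(N=O) ≈ 583 kJ/mol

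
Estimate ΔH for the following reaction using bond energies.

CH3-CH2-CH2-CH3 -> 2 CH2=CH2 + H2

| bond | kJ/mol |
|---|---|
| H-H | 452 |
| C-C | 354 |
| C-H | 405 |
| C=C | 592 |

ΔH ≈ +236 kJ

Bonds broken (reactants):
  C-C: 3 × 354 = 1062
  C-H: 10 × 405 = 4050
  Σ(broken) = 5112 kJ
Bonds formed (products):
  C-H: 8 × 405 = 3240
  C=C: 2 × 592 = 1184
  H-H: 1 × 452 = 452
  Σ(formed) = 4876 kJ
ΔH = Σ(broken) − Σ(formed) = 5112 − 4876 = +236 kJ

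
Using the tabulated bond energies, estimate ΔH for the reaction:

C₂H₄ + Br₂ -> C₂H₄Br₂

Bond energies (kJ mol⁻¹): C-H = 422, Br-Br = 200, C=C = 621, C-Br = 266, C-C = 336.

Bonds broken (reactants):
  Br-Br: 1 × 200 = 200
  C-H: 4 × 422 = 1688
  C=C: 1 × 621 = 621
  Σ(broken) = 2509 kJ
Bonds formed (products):
  C-Br: 2 × 266 = 532
  C-C: 1 × 336 = 336
  C-H: 4 × 422 = 1688
  Σ(formed) = 2556 kJ
ΔH = Σ(broken) − Σ(formed) = 2509 − 2556 = −47 kJ

ΔH ≈ −47 kJ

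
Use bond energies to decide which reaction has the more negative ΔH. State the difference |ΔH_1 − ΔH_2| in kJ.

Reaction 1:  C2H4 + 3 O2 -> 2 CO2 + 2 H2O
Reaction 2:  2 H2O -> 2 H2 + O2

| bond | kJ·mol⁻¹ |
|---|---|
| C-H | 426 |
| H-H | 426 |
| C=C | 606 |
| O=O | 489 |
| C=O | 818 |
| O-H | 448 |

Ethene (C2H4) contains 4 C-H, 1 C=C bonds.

Reaction 1:
  Bonds broken (reactants):
    C-H: 4 × 426 = 1704
    C=C: 1 × 606 = 606
    O=O: 3 × 489 = 1467
    Σ(broken) = 3777 kJ
  Bonds formed (products):
    C=O: 4 × 818 = 3272
    O-H: 4 × 448 = 1792
    Σ(formed) = 5064 kJ
  ΔH_1 = 3777 − 5064 = −1287 kJ
Reaction 2:
  Bonds broken (reactants):
    O-H: 4 × 448 = 1792
    Σ(broken) = 1792 kJ
  Bonds formed (products):
    H-H: 2 × 426 = 852
    O=O: 1 × 489 = 489
    Σ(formed) = 1341 kJ
  ΔH_2 = 1792 − 1341 = +451 kJ
ΔH_1 − ΔH_2 = −1738 kJ, so reaction 1 has the more negative ΔH; |ΔH_1 − ΔH_2| = 1738 kJ.

Reaction 1, by 1738 kJ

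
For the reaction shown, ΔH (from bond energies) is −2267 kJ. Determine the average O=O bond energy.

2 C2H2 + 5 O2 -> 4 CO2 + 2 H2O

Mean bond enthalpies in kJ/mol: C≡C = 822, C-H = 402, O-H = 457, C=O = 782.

Let D be the O=O bond energy.
Σ(broken) = 2×822 + 4×402 + 5×D = 3252 + 5D
Σ(formed) = 8×782 + 4×457 = 8084
ΔH = Σ(broken) − Σ(formed) = (3252 + 5D) − (8084) = −4832 + 5D
Setting this equal to −2267 kJ gives 5D = 2565, so D = 513 kJ/mol.

D(O=O) ≈ 513 kJ/mol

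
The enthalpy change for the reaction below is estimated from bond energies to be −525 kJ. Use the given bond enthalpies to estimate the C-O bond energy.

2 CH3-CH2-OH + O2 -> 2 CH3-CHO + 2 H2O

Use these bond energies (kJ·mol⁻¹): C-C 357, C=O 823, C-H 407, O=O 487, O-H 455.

D(C-O) ≈ 365 kJ/mol

Let D be the C-O bond energy.
Σ(broken) = 2×357 + 10×407 + 2×D + 2×455 + 1×487 = 6181 + 2D
Σ(formed) = 2×357 + 8×407 + 2×823 + 4×455 = 7436
ΔH = Σ(broken) − Σ(formed) = (6181 + 2D) − (7436) = −1255 + 2D
Setting this equal to −525 kJ gives 2D = 730, so D = 365 kJ/mol.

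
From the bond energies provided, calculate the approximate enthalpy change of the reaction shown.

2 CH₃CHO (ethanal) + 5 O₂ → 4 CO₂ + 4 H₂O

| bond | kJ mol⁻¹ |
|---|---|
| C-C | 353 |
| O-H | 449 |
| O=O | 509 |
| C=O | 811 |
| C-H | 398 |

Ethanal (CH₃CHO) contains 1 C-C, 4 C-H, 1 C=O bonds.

ΔH ≈ −2023 kJ

Bonds broken (reactants):
  C-C: 2 × 353 = 706
  C-H: 8 × 398 = 3184
  C=O: 2 × 811 = 1622
  O=O: 5 × 509 = 2545
  Σ(broken) = 8057 kJ
Bonds formed (products):
  C=O: 8 × 811 = 6488
  O-H: 8 × 449 = 3592
  Σ(formed) = 10080 kJ
ΔH = Σ(broken) − Σ(formed) = 8057 − 10080 = −2023 kJ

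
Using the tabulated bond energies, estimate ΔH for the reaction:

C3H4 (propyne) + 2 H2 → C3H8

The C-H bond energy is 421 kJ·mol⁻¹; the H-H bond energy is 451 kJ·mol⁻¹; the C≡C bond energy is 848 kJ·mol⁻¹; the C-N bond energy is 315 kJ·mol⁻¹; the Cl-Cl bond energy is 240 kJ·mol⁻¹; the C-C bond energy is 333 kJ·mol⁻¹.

Bonds broken (reactants):
  C≡C: 1 × 848 = 848
  C-C: 1 × 333 = 333
  C-H: 4 × 421 = 1684
  H-H: 2 × 451 = 902
  Σ(broken) = 3767 kJ
Bonds formed (products):
  C-C: 2 × 333 = 666
  C-H: 8 × 421 = 3368
  Σ(formed) = 4034 kJ
ΔH = Σ(broken) − Σ(formed) = 3767 − 4034 = −267 kJ

ΔH ≈ −267 kJ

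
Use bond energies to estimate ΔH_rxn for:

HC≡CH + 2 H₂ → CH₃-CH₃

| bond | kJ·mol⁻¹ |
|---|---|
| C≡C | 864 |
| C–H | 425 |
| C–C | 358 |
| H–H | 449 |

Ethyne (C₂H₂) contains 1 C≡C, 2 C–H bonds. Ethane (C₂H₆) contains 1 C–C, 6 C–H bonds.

ΔH ≈ −296 kJ

Bonds broken (reactants):
  C≡C: 1 × 864 = 864
  C–H: 2 × 425 = 850
  H–H: 2 × 449 = 898
  Σ(broken) = 2612 kJ
Bonds formed (products):
  C–C: 1 × 358 = 358
  C–H: 6 × 425 = 2550
  Σ(formed) = 2908 kJ
ΔH = Σ(broken) − Σ(formed) = 2612 − 2908 = −296 kJ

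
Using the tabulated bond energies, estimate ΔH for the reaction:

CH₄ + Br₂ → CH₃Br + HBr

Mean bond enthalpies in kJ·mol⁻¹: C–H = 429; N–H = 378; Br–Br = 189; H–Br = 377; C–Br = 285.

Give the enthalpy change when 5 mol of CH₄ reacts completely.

Bonds broken (reactants):
  Br–Br: 1 × 189 = 189
  C–H: 4 × 429 = 1716
  Σ(broken) = 1905 kJ
Bonds formed (products):
  C–Br: 1 × 285 = 285
  C–H: 3 × 429 = 1287
  H–Br: 1 × 377 = 377
  Σ(formed) = 1949 kJ
ΔH = Σ(broken) − Σ(formed) = 1905 − 1949 = −44 kJ
For 5× the reaction as written: 5 × (−44) = −220 kJ

ΔH = −220 kJ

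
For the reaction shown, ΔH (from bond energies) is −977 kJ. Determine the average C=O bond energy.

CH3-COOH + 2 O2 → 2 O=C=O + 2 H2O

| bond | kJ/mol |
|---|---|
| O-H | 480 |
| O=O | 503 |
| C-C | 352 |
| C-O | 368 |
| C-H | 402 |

D(C=O) ≈ 823 kJ/mol

Let D be the C=O bond energy.
Σ(broken) = 1×352 + 3×402 + 1×368 + 1×D + 1×480 + 2×503 = 3412 + D
Σ(formed) = 4×D + 4×480 = 1920 + 4D
ΔH = Σ(broken) − Σ(formed) = (3412 + D) − (1920 + 4D) = +1492 − 3D
Setting this equal to −977 kJ gives 3D = 2469, so D = 823 kJ/mol.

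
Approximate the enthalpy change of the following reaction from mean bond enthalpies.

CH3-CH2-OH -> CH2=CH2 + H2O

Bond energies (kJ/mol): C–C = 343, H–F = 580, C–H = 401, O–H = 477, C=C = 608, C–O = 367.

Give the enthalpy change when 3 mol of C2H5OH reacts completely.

ΔH = +78 kJ

Bonds broken (reactants):
  C–C: 1 × 343 = 343
  C–H: 5 × 401 = 2005
  C–O: 1 × 367 = 367
  O–H: 1 × 477 = 477
  Σ(broken) = 3192 kJ
Bonds formed (products):
  C–H: 4 × 401 = 1604
  C=C: 1 × 608 = 608
  O–H: 2 × 477 = 954
  Σ(formed) = 3166 kJ
ΔH = Σ(broken) − Σ(formed) = 3192 − 3166 = +26 kJ
For 3× the reaction as written: 3 × (+26) = +78 kJ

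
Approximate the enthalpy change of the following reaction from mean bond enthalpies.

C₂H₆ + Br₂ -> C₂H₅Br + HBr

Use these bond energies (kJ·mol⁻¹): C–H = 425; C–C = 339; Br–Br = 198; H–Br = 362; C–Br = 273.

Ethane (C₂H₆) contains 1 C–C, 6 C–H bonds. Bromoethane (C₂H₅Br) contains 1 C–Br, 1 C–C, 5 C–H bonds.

Bonds broken (reactants):
  Br–Br: 1 × 198 = 198
  C–C: 1 × 339 = 339
  C–H: 6 × 425 = 2550
  Σ(broken) = 3087 kJ
Bonds formed (products):
  C–Br: 1 × 273 = 273
  C–C: 1 × 339 = 339
  C–H: 5 × 425 = 2125
  H–Br: 1 × 362 = 362
  Σ(formed) = 3099 kJ
ΔH = Σ(broken) − Σ(formed) = 3087 − 3099 = −12 kJ

ΔH ≈ −12 kJ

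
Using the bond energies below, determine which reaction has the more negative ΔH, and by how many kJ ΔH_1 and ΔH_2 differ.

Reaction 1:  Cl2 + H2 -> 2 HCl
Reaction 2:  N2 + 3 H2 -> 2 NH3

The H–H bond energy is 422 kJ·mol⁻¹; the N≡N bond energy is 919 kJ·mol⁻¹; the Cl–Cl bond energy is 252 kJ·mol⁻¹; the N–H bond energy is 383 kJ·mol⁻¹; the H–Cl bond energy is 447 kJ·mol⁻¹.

Reaction 1, by 107 kJ

Reaction 1:
  Bonds broken (reactants):
    Cl–Cl: 1 × 252 = 252
    H–H: 1 × 422 = 422
    Σ(broken) = 674 kJ
  Bonds formed (products):
    H–Cl: 2 × 447 = 894
    Σ(formed) = 894 kJ
  ΔH_1 = 674 − 894 = −220 kJ
Reaction 2:
  Bonds broken (reactants):
    H–H: 3 × 422 = 1266
    N≡N: 1 × 919 = 919
    Σ(broken) = 2185 kJ
  Bonds formed (products):
    N–H: 6 × 383 = 2298
    Σ(formed) = 2298 kJ
  ΔH_2 = 2185 − 2298 = −113 kJ
ΔH_1 − ΔH_2 = −107 kJ, so reaction 1 has the more negative ΔH; |ΔH_1 − ΔH_2| = 107 kJ.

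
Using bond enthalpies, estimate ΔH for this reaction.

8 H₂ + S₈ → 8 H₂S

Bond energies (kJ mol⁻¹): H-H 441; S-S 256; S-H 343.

Bonds broken (reactants):
  H-H: 8 × 441 = 3528
  S-S: 8 × 256 = 2048
  Σ(broken) = 5576 kJ
Bonds formed (products):
  S-H: 16 × 343 = 5488
  Σ(formed) = 5488 kJ
ΔH = Σ(broken) − Σ(formed) = 5576 − 5488 = +88 kJ

ΔH ≈ +88 kJ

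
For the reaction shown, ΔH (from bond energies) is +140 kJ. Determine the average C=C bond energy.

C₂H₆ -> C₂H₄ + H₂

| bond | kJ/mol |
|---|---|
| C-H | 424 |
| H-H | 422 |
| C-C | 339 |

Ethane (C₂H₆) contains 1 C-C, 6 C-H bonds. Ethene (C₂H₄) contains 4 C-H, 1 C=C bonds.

D(C=C) ≈ 625 kJ/mol

Let D be the C=C bond energy.
Σ(broken) = 1×339 + 6×424 = 2883
Σ(formed) = 4×424 + 1×D + 1×422 = 2118 + D
ΔH = Σ(broken) − Σ(formed) = (2883) − (2118 + D) = +765 − D
Setting this equal to +140 kJ gives D = 625 kJ/mol.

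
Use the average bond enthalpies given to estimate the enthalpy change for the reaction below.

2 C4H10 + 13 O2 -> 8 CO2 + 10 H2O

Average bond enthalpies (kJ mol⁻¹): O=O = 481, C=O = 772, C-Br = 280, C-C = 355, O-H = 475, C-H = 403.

ΔH ≈ −5409 kJ

Bonds broken (reactants):
  C-C: 6 × 355 = 2130
  C-H: 20 × 403 = 8060
  O=O: 13 × 481 = 6253
  Σ(broken) = 16443 kJ
Bonds formed (products):
  C=O: 16 × 772 = 12352
  O-H: 20 × 475 = 9500
  Σ(formed) = 21852 kJ
ΔH = Σ(broken) − Σ(formed) = 16443 − 21852 = −5409 kJ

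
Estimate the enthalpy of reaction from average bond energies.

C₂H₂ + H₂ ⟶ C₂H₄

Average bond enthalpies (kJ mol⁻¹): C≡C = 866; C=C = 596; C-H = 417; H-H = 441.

Bonds broken (reactants):
  C≡C: 1 × 866 = 866
  C-H: 2 × 417 = 834
  H-H: 1 × 441 = 441
  Σ(broken) = 2141 kJ
Bonds formed (products):
  C-H: 4 × 417 = 1668
  C=C: 1 × 596 = 596
  Σ(formed) = 2264 kJ
ΔH = Σ(broken) − Σ(formed) = 2141 − 2264 = −123 kJ

ΔH ≈ −123 kJ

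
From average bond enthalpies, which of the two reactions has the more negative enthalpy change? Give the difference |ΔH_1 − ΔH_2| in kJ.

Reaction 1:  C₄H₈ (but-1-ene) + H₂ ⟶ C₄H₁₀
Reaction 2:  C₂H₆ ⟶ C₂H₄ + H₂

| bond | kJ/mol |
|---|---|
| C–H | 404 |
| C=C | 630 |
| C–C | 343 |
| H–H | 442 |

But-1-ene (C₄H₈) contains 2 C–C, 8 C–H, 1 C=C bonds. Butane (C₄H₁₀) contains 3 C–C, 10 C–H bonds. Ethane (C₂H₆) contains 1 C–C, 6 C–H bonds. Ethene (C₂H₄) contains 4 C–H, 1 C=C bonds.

Reaction 1:
  Bonds broken (reactants):
    C–C: 2 × 343 = 686
    C–H: 8 × 404 = 3232
    C=C: 1 × 630 = 630
    H–H: 1 × 442 = 442
    Σ(broken) = 4990 kJ
  Bonds formed (products):
    C–C: 3 × 343 = 1029
    C–H: 10 × 404 = 4040
    Σ(formed) = 5069 kJ
  ΔH_1 = 4990 − 5069 = −79 kJ
Reaction 2:
  Bonds broken (reactants):
    C–C: 1 × 343 = 343
    C–H: 6 × 404 = 2424
    Σ(broken) = 2767 kJ
  Bonds formed (products):
    C–H: 4 × 404 = 1616
    C=C: 1 × 630 = 630
    H–H: 1 × 442 = 442
    Σ(formed) = 2688 kJ
  ΔH_2 = 2767 − 2688 = +79 kJ
ΔH_1 − ΔH_2 = −158 kJ, so reaction 1 has the more negative ΔH; |ΔH_1 − ΔH_2| = 158 kJ.

Reaction 1, by 158 kJ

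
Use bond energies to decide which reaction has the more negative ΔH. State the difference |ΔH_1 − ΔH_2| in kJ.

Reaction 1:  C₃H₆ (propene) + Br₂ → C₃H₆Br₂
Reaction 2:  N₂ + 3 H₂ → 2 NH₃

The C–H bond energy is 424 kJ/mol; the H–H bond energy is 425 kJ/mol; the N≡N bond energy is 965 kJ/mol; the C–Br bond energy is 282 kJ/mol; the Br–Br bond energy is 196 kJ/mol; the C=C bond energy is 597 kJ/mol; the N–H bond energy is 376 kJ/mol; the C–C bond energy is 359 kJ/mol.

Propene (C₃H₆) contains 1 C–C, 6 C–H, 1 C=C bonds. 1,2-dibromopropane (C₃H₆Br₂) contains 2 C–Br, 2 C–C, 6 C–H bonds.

Reaction 1, by 114 kJ

Reaction 1:
  Bonds broken (reactants):
    Br–Br: 1 × 196 = 196
    C–C: 1 × 359 = 359
    C–H: 6 × 424 = 2544
    C=C: 1 × 597 = 597
    Σ(broken) = 3696 kJ
  Bonds formed (products):
    C–Br: 2 × 282 = 564
    C–C: 2 × 359 = 718
    C–H: 6 × 424 = 2544
    Σ(formed) = 3826 kJ
  ΔH_1 = 3696 − 3826 = −130 kJ
Reaction 2:
  Bonds broken (reactants):
    H–H: 3 × 425 = 1275
    N≡N: 1 × 965 = 965
    Σ(broken) = 2240 kJ
  Bonds formed (products):
    N–H: 6 × 376 = 2256
    Σ(formed) = 2256 kJ
  ΔH_2 = 2240 − 2256 = −16 kJ
ΔH_1 − ΔH_2 = −114 kJ, so reaction 1 has the more negative ΔH; |ΔH_1 − ΔH_2| = 114 kJ.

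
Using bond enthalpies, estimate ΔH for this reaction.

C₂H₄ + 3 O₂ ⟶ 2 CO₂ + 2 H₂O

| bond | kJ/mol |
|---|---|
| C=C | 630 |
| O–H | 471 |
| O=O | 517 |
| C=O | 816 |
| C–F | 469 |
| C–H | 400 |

Bonds broken (reactants):
  C–H: 4 × 400 = 1600
  C=C: 1 × 630 = 630
  O=O: 3 × 517 = 1551
  Σ(broken) = 3781 kJ
Bonds formed (products):
  C=O: 4 × 816 = 3264
  O–H: 4 × 471 = 1884
  Σ(formed) = 5148 kJ
ΔH = Σ(broken) − Σ(formed) = 3781 − 5148 = −1367 kJ

ΔH ≈ −1367 kJ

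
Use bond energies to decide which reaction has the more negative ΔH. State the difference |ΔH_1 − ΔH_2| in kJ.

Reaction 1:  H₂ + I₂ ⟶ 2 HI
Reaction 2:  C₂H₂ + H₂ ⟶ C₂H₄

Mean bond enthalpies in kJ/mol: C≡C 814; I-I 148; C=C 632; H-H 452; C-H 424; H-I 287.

Reaction 2, by 240 kJ

Reaction 1:
  Bonds broken (reactants):
    H-H: 1 × 452 = 452
    I-I: 1 × 148 = 148
    Σ(broken) = 600 kJ
  Bonds formed (products):
    H-I: 2 × 287 = 574
    Σ(formed) = 574 kJ
  ΔH_1 = 600 − 574 = +26 kJ
Reaction 2:
  Bonds broken (reactants):
    C≡C: 1 × 814 = 814
    C-H: 2 × 424 = 848
    H-H: 1 × 452 = 452
    Σ(broken) = 2114 kJ
  Bonds formed (products):
    C-H: 4 × 424 = 1696
    C=C: 1 × 632 = 632
    Σ(formed) = 2328 kJ
  ΔH_2 = 2114 − 2328 = −214 kJ
ΔH_1 − ΔH_2 = +240 kJ, so reaction 2 has the more negative ΔH; |ΔH_1 − ΔH_2| = 240 kJ.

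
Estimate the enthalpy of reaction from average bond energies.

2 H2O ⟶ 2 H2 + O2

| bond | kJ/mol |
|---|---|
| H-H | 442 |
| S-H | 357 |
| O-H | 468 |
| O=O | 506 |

Bonds broken (reactants):
  O-H: 4 × 468 = 1872
  Σ(broken) = 1872 kJ
Bonds formed (products):
  H-H: 2 × 442 = 884
  O=O: 1 × 506 = 506
  Σ(formed) = 1390 kJ
ΔH = Σ(broken) − Σ(formed) = 1872 − 1390 = +482 kJ

ΔH ≈ +482 kJ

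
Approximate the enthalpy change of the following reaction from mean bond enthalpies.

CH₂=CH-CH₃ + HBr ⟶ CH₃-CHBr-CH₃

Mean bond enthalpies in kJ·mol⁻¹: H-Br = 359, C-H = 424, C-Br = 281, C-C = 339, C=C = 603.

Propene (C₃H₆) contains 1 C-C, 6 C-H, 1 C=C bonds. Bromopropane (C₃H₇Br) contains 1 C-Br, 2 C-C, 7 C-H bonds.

ΔH ≈ −82 kJ

Bonds broken (reactants):
  C-C: 1 × 339 = 339
  C-H: 6 × 424 = 2544
  C=C: 1 × 603 = 603
  H-Br: 1 × 359 = 359
  Σ(broken) = 3845 kJ
Bonds formed (products):
  C-Br: 1 × 281 = 281
  C-C: 2 × 339 = 678
  C-H: 7 × 424 = 2968
  Σ(formed) = 3927 kJ
ΔH = Σ(broken) − Σ(formed) = 3845 − 3927 = −82 kJ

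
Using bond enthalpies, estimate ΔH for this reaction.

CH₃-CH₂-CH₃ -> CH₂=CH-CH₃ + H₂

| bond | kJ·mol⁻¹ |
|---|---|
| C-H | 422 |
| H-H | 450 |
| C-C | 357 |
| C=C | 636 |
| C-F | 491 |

ΔH ≈ +115 kJ

Bonds broken (reactants):
  C-C: 2 × 357 = 714
  C-H: 8 × 422 = 3376
  Σ(broken) = 4090 kJ
Bonds formed (products):
  C-C: 1 × 357 = 357
  C-H: 6 × 422 = 2532
  C=C: 1 × 636 = 636
  H-H: 1 × 450 = 450
  Σ(formed) = 3975 kJ
ΔH = Σ(broken) − Σ(formed) = 4090 − 3975 = +115 kJ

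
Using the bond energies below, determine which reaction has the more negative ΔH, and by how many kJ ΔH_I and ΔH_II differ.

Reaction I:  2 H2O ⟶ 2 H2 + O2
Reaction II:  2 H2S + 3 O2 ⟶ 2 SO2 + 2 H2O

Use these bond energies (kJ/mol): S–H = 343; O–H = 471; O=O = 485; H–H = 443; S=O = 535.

Reaction I:
  Bonds broken (reactants):
    O–H: 4 × 471 = 1884
    Σ(broken) = 1884 kJ
  Bonds formed (products):
    H–H: 2 × 443 = 886
    O=O: 1 × 485 = 485
    Σ(formed) = 1371 kJ
  ΔH_I = 1884 − 1371 = +513 kJ
Reaction II:
  Bonds broken (reactants):
    O=O: 3 × 485 = 1455
    S–H: 4 × 343 = 1372
    Σ(broken) = 2827 kJ
  Bonds formed (products):
    O–H: 4 × 471 = 1884
    S=O: 4 × 535 = 2140
    Σ(formed) = 4024 kJ
  ΔH_II = 2827 − 4024 = −1197 kJ
ΔH_I − ΔH_II = +1710 kJ, so reaction II has the more negative ΔH; |ΔH_I − ΔH_II| = 1710 kJ.

Reaction II, by 1710 kJ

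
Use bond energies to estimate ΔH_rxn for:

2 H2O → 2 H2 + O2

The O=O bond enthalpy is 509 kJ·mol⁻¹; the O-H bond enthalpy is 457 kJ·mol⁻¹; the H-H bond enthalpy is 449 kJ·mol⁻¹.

Bonds broken (reactants):
  O-H: 4 × 457 = 1828
  Σ(broken) = 1828 kJ
Bonds formed (products):
  H-H: 2 × 449 = 898
  O=O: 1 × 509 = 509
  Σ(formed) = 1407 kJ
ΔH = Σ(broken) − Σ(formed) = 1828 − 1407 = +421 kJ

ΔH ≈ +421 kJ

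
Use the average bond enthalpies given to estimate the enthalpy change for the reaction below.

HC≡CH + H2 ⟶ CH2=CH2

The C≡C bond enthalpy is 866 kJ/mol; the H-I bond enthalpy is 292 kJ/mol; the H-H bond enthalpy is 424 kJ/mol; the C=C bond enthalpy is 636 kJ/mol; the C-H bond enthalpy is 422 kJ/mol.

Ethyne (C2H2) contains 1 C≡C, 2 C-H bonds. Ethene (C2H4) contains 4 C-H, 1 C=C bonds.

ΔH ≈ −190 kJ

Bonds broken (reactants):
  C≡C: 1 × 866 = 866
  C-H: 2 × 422 = 844
  H-H: 1 × 424 = 424
  Σ(broken) = 2134 kJ
Bonds formed (products):
  C-H: 4 × 422 = 1688
  C=C: 1 × 636 = 636
  Σ(formed) = 2324 kJ
ΔH = Σ(broken) − Σ(formed) = 2134 − 2324 = −190 kJ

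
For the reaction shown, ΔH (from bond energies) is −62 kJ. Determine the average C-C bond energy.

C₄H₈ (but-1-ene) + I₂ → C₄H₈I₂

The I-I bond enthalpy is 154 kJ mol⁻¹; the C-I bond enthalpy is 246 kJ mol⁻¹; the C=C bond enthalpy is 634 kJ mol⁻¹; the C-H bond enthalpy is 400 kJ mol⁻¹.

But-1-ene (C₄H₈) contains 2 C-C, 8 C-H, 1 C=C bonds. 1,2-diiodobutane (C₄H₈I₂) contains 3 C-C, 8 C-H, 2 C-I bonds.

Let D be the C-C bond energy.
Σ(broken) = 2×D + 8×400 + 1×634 + 1×154 = 3988 + 2D
Σ(formed) = 3×D + 8×400 + 2×246 = 3692 + 3D
ΔH = Σ(broken) − Σ(formed) = (3988 + 2D) − (3692 + 3D) = +296 − D
Setting this equal to −62 kJ gives D = 358 kJ/mol.

D(C-C) ≈ 358 kJ/mol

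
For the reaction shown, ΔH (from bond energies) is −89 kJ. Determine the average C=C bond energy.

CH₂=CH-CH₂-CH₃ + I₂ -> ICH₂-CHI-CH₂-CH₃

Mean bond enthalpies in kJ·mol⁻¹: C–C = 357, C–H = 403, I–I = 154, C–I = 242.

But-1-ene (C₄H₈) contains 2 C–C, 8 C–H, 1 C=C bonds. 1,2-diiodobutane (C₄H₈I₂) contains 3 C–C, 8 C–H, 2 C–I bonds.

Let D be the C=C bond energy.
Σ(broken) = 2×357 + 8×403 + 1×D + 1×154 = 4092 + D
Σ(formed) = 3×357 + 8×403 + 2×242 = 4779
ΔH = Σ(broken) − Σ(formed) = (4092 + D) − (4779) = −687 + D
Setting this equal to −89 kJ gives D = 598 kJ/mol.

D(C=C) ≈ 598 kJ/mol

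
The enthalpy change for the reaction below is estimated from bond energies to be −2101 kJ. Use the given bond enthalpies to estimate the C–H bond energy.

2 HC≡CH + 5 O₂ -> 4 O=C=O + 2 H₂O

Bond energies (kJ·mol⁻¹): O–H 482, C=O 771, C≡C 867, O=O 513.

D(C–H) ≈ 424 kJ/mol

Let D be the C–H bond energy.
Σ(broken) = 2×867 + 4×D + 5×513 = 4299 + 4D
Σ(formed) = 8×771 + 4×482 = 8096
ΔH = Σ(broken) − Σ(formed) = (4299 + 4D) − (8096) = −3797 + 4D
Setting this equal to −2101 kJ gives 4D = 1696, so D = 424 kJ/mol.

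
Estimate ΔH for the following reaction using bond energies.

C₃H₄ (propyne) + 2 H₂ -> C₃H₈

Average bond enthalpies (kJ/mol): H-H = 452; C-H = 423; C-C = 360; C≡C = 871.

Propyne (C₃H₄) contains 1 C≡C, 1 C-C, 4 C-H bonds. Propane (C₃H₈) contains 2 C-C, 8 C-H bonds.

Bonds broken (reactants):
  C≡C: 1 × 871 = 871
  C-C: 1 × 360 = 360
  C-H: 4 × 423 = 1692
  H-H: 2 × 452 = 904
  Σ(broken) = 3827 kJ
Bonds formed (products):
  C-C: 2 × 360 = 720
  C-H: 8 × 423 = 3384
  Σ(formed) = 4104 kJ
ΔH = Σ(broken) − Σ(formed) = 3827 − 4104 = −277 kJ

ΔH ≈ −277 kJ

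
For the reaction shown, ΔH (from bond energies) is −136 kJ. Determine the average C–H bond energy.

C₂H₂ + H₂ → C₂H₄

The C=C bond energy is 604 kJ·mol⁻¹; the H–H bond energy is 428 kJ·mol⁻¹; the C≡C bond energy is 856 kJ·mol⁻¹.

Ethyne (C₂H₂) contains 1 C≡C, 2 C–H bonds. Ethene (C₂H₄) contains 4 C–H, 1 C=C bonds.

Let D be the C–H bond energy.
Σ(broken) = 1×856 + 2×D + 1×428 = 1284 + 2D
Σ(formed) = 4×D + 1×604 = 604 + 4D
ΔH = Σ(broken) − Σ(formed) = (1284 + 2D) − (604 + 4D) = +680 − 2D
Setting this equal to −136 kJ gives 2D = 816, so D = 408 kJ/mol.

D(C–H) ≈ 408 kJ/mol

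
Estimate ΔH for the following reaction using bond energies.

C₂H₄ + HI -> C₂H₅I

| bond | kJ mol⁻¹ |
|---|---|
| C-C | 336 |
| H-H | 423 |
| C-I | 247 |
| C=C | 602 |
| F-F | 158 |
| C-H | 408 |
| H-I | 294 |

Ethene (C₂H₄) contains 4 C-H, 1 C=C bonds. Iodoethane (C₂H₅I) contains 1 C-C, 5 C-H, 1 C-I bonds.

Bonds broken (reactants):
  C-H: 4 × 408 = 1632
  C=C: 1 × 602 = 602
  H-I: 1 × 294 = 294
  Σ(broken) = 2528 kJ
Bonds formed (products):
  C-C: 1 × 336 = 336
  C-H: 5 × 408 = 2040
  C-I: 1 × 247 = 247
  Σ(formed) = 2623 kJ
ΔH = Σ(broken) − Σ(formed) = 2528 − 2623 = −95 kJ

ΔH ≈ −95 kJ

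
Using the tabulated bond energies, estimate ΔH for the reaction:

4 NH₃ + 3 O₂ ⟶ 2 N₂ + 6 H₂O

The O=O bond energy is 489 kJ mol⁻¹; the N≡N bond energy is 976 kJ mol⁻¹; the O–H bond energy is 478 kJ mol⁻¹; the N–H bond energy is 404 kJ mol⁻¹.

Bonds broken (reactants):
  N–H: 12 × 404 = 4848
  O=O: 3 × 489 = 1467
  Σ(broken) = 6315 kJ
Bonds formed (products):
  N≡N: 2 × 976 = 1952
  O–H: 12 × 478 = 5736
  Σ(formed) = 7688 kJ
ΔH = Σ(broken) − Σ(formed) = 6315 − 7688 = −1373 kJ

ΔH ≈ −1373 kJ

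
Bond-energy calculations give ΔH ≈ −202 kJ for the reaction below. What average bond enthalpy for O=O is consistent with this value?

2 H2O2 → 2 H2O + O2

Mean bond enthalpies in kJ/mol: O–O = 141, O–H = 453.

D(O=O) ≈ 484 kJ/mol

Let D be the O=O bond energy.
Σ(broken) = 4×453 + 2×141 = 2094
Σ(formed) = 4×453 + 1×D = 1812 + D
ΔH = Σ(broken) − Σ(formed) = (2094) − (1812 + D) = +282 − D
Setting this equal to −202 kJ gives D = 484 kJ/mol.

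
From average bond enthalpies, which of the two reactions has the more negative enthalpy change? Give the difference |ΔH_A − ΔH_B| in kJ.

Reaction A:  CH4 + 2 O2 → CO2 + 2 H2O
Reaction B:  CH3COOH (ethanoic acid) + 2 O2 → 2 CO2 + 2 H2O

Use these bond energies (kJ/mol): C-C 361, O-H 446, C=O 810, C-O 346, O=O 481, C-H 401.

Reaction B, by 58 kJ

Reaction A:
  Bonds broken (reactants):
    C-H: 4 × 401 = 1604
    O=O: 2 × 481 = 962
    Σ(broken) = 2566 kJ
  Bonds formed (products):
    C=O: 2 × 810 = 1620
    O-H: 4 × 446 = 1784
    Σ(formed) = 3404 kJ
  ΔH_A = 2566 − 3404 = −838 kJ
Reaction B:
  Bonds broken (reactants):
    C-C: 1 × 361 = 361
    C-H: 3 × 401 = 1203
    C-O: 1 × 346 = 346
    C=O: 1 × 810 = 810
    O-H: 1 × 446 = 446
    O=O: 2 × 481 = 962
    Σ(broken) = 4128 kJ
  Bonds formed (products):
    C=O: 4 × 810 = 3240
    O-H: 4 × 446 = 1784
    Σ(formed) = 5024 kJ
  ΔH_B = 4128 − 5024 = −896 kJ
ΔH_A − ΔH_B = +58 kJ, so reaction B has the more negative ΔH; |ΔH_A − ΔH_B| = 58 kJ.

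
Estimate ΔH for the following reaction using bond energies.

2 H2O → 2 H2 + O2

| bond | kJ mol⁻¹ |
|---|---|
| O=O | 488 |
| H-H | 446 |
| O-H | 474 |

ΔH ≈ +516 kJ

Bonds broken (reactants):
  O-H: 4 × 474 = 1896
  Σ(broken) = 1896 kJ
Bonds formed (products):
  H-H: 2 × 446 = 892
  O=O: 1 × 488 = 488
  Σ(formed) = 1380 kJ
ΔH = Σ(broken) − Σ(formed) = 1896 − 1380 = +516 kJ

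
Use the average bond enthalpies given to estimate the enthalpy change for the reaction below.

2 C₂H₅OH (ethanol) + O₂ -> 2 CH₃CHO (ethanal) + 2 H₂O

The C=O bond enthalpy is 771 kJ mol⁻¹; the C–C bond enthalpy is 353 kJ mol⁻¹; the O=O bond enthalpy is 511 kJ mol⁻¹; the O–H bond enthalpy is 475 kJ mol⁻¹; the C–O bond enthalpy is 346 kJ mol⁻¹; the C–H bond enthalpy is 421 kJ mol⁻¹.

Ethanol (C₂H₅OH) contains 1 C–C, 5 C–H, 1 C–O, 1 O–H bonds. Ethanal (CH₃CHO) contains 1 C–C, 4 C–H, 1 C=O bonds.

ΔH ≈ −447 kJ

Bonds broken (reactants):
  C–C: 2 × 353 = 706
  C–H: 10 × 421 = 4210
  C–O: 2 × 346 = 692
  O–H: 2 × 475 = 950
  O=O: 1 × 511 = 511
  Σ(broken) = 7069 kJ
Bonds formed (products):
  C–C: 2 × 353 = 706
  C–H: 8 × 421 = 3368
  C=O: 2 × 771 = 1542
  O–H: 4 × 475 = 1900
  Σ(formed) = 7516 kJ
ΔH = Σ(broken) − Σ(formed) = 7069 − 7516 = −447 kJ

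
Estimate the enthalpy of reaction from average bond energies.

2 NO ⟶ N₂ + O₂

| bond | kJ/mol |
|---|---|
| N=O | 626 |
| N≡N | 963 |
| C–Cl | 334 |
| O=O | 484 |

ΔH ≈ −195 kJ

Bonds broken (reactants):
  N=O: 2 × 626 = 1252
  Σ(broken) = 1252 kJ
Bonds formed (products):
  N≡N: 1 × 963 = 963
  O=O: 1 × 484 = 484
  Σ(formed) = 1447 kJ
ΔH = Σ(broken) − Σ(formed) = 1252 − 1447 = −195 kJ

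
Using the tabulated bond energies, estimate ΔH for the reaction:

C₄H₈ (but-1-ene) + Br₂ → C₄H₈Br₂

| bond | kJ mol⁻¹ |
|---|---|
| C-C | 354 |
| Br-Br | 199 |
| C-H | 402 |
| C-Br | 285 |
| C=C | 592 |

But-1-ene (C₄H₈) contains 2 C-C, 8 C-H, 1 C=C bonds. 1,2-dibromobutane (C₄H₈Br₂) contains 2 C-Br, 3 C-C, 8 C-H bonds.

Bonds broken (reactants):
  Br-Br: 1 × 199 = 199
  C-C: 2 × 354 = 708
  C-H: 8 × 402 = 3216
  C=C: 1 × 592 = 592
  Σ(broken) = 4715 kJ
Bonds formed (products):
  C-Br: 2 × 285 = 570
  C-C: 3 × 354 = 1062
  C-H: 8 × 402 = 3216
  Σ(formed) = 4848 kJ
ΔH = Σ(broken) − Σ(formed) = 4715 − 4848 = −133 kJ

ΔH ≈ −133 kJ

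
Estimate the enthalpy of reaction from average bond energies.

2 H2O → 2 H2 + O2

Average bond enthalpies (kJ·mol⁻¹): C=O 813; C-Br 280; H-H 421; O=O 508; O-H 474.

ΔH ≈ +546 kJ

Bonds broken (reactants):
  O-H: 4 × 474 = 1896
  Σ(broken) = 1896 kJ
Bonds formed (products):
  H-H: 2 × 421 = 842
  O=O: 1 × 508 = 508
  Σ(formed) = 1350 kJ
ΔH = Σ(broken) − Σ(formed) = 1896 − 1350 = +546 kJ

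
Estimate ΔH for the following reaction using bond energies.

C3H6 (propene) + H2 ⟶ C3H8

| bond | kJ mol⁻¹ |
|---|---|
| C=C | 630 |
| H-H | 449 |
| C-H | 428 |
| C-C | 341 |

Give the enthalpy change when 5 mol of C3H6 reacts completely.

ΔH = −590 kJ

Bonds broken (reactants):
  C-C: 1 × 341 = 341
  C-H: 6 × 428 = 2568
  C=C: 1 × 630 = 630
  H-H: 1 × 449 = 449
  Σ(broken) = 3988 kJ
Bonds formed (products):
  C-C: 2 × 341 = 682
  C-H: 8 × 428 = 3424
  Σ(formed) = 4106 kJ
ΔH = Σ(broken) − Σ(formed) = 3988 − 4106 = −118 kJ
For 5× the reaction as written: 5 × (−118) = −590 kJ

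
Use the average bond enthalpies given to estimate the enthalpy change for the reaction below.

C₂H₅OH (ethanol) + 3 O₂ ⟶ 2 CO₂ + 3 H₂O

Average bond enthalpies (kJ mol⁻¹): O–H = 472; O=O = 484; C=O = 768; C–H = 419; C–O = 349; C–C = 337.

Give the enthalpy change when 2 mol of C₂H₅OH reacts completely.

Bonds broken (reactants):
  C–C: 1 × 337 = 337
  C–H: 5 × 419 = 2095
  C–O: 1 × 349 = 349
  O–H: 1 × 472 = 472
  O=O: 3 × 484 = 1452
  Σ(broken) = 4705 kJ
Bonds formed (products):
  C=O: 4 × 768 = 3072
  O–H: 6 × 472 = 2832
  Σ(formed) = 5904 kJ
ΔH = Σ(broken) − Σ(formed) = 4705 − 5904 = −1199 kJ
For 2× the reaction as written: 2 × (−1199) = −2398 kJ

ΔH = −2398 kJ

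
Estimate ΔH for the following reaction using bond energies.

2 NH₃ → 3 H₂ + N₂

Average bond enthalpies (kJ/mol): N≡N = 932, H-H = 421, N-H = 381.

ΔH ≈ +91 kJ

Bonds broken (reactants):
  N-H: 6 × 381 = 2286
  Σ(broken) = 2286 kJ
Bonds formed (products):
  H-H: 3 × 421 = 1263
  N≡N: 1 × 932 = 932
  Σ(formed) = 2195 kJ
ΔH = Σ(broken) − Σ(formed) = 2286 − 2195 = +91 kJ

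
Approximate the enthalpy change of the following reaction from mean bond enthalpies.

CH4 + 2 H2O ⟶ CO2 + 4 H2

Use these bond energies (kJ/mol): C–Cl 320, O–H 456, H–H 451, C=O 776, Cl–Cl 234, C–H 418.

ΔH ≈ +140 kJ

Bonds broken (reactants):
  C–H: 4 × 418 = 1672
  O–H: 4 × 456 = 1824
  Σ(broken) = 3496 kJ
Bonds formed (products):
  C=O: 2 × 776 = 1552
  H–H: 4 × 451 = 1804
  Σ(formed) = 3356 kJ
ΔH = Σ(broken) − Σ(formed) = 3496 − 3356 = +140 kJ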